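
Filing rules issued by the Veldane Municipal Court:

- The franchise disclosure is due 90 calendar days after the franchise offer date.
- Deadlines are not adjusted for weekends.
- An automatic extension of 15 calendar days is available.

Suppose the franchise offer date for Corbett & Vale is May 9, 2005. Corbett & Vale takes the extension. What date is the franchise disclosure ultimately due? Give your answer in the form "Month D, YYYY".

August 22, 2005

Trigger date May 9, 2005 + 90 calendar days = August 7, 2005.
August 7, 2005 falls on a Sunday. The rules make no weekend/holiday allowance, so it remains August 7, 2005.
With the 15-day extension, August 7, 2005 becomes August 22, 2005.
August 22, 2005 is a Monday; no weekend or holiday adjustment applies.
So the filing is due August 22, 2005.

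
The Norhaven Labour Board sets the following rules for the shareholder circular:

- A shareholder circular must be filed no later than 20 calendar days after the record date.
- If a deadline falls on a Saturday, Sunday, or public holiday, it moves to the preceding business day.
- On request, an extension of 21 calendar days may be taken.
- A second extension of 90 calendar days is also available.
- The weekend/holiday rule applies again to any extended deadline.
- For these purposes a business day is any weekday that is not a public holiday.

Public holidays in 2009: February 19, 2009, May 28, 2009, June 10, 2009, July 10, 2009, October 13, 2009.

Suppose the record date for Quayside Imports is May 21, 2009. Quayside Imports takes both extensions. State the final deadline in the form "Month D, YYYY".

Trigger date May 21, 2009 + 20 calendar days = June 10, 2009.
June 10, 2009 is a listed holiday; the preceding business day is June 9, 2009 (Tuesday).
Applying the 21-calendar-day extension: June 9, 2009 + 21 days = June 30, 2009.
June 30, 2009 is a Tuesday and not a listed holiday, so it stands.
Add the 90 calendar-day extension to June 30, 2009: September 28, 2009.
Since September 28, 2009 is a Monday and not a holiday, the date is unchanged.
The final due date is September 28, 2009.

September 28, 2009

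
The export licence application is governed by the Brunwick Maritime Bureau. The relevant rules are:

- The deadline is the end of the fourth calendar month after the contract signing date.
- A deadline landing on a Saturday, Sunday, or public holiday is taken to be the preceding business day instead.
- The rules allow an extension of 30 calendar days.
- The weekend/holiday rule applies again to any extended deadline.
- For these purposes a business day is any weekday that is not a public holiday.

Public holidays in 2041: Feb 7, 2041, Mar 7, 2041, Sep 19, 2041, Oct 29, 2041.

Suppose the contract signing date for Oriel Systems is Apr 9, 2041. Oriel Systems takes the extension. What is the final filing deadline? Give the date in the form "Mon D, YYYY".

Sep 27, 2041

The fourth month after Apr 9, 2041 is August 2041, whose last day is Aug 31, 2041.
Aug 31, 2041 is a Saturday, so it moves to the preceding business day, Aug 30, 2041 (Friday).
With the 30-day extension, Aug 30, 2041 becomes Sep 29, 2041.
Sep 29, 2041 is a Sunday, so it moves to the preceding business day, Sep 27, 2041 (Friday).
The final due date is Sep 27, 2041.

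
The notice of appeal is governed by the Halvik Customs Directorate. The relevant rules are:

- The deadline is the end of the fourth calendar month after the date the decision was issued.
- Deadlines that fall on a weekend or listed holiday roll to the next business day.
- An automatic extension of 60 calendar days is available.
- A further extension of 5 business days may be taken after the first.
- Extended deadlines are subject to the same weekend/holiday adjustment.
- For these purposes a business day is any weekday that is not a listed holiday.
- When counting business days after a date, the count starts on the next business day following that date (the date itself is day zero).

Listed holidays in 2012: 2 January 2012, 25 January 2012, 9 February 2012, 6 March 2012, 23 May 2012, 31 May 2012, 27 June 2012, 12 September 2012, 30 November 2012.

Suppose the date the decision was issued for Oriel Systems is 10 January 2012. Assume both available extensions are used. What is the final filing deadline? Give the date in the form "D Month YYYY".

7 August 2012

4 months after 10 January 2012 falls in May 2012; the last day of that month is 31 May 2012.
Because 31 May 2012 is a listed holiday, the deadline becomes 1 June 2012 (Friday).
Applying the 60-calendar-day extension: 1 June 2012 + 60 days = 31 July 2012.
31 July 2012 is a Tuesday and not a listed holiday, so it stands.
Applying the 5-business-day extension: 5 business days after 31 July 2012 is 7 August 2012.
Since 7 August 2012 is a Tuesday and not a holiday, the date is unchanged.
So the filing is due 7 August 2012.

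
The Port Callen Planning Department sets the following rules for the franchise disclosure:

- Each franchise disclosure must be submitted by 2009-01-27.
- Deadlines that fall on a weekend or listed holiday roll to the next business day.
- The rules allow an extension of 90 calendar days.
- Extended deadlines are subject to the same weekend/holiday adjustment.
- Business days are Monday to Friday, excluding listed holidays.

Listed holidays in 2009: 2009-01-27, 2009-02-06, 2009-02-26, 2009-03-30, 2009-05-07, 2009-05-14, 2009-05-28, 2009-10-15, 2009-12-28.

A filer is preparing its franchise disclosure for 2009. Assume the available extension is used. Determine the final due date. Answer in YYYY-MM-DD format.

The statutory due date is 2009-01-27.
2009-01-27 is a listed holiday, so it moves to the next business day, 2009-01-28 (Wednesday).
With the 90-day extension, 2009-01-28 becomes 2009-04-28.
Since 2009-04-28 is a Tuesday and not a holiday, the date is unchanged.
The final due date is 2009-04-28.

2009-04-28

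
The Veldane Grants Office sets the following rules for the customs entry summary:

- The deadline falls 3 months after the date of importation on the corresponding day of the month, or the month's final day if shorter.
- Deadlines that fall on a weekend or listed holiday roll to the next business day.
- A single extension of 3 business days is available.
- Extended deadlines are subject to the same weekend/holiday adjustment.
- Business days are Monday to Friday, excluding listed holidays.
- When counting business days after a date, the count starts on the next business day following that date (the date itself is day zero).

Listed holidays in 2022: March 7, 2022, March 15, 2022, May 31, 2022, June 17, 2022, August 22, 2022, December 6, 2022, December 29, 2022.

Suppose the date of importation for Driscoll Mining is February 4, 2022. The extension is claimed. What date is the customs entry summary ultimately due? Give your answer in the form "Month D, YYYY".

May 9, 2022

Moving 3 months forward from February 4, 2022 on the corresponding day gives May 4, 2022.
May 4, 2022 is a Wednesday and not a listed holiday, so it stands.
Counting 3 further business days from May 4, 2022 reaches May 9, 2022.
May 9, 2022 (Monday) is already a business day.
Final deadline: May 9, 2022.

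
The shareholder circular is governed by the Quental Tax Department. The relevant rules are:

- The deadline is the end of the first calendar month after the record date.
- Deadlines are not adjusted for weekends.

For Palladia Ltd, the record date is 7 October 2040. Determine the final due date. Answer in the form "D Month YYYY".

30 November 2040

1 month after 7 October 2040 falls in November 2040; the last day of that month is 30 November 2040.
30 November 2040 falls on a Friday. The rules make no weekend/holiday allowance, so it remains 30 November 2040.
The final due date is 30 November 2040.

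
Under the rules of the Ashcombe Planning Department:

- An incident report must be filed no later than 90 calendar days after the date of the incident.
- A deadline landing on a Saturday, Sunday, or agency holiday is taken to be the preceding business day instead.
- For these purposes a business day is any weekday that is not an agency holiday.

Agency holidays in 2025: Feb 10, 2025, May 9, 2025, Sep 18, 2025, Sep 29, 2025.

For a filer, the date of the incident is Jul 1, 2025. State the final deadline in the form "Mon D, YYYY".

Sep 26, 2025

90 calendar days after Jul 1, 2025 is Sep 29, 2025.
Sep 29, 2025 is a listed holiday, so it moves to the preceding business day, Sep 26, 2025 (Friday).
So the filing is due Sep 26, 2025.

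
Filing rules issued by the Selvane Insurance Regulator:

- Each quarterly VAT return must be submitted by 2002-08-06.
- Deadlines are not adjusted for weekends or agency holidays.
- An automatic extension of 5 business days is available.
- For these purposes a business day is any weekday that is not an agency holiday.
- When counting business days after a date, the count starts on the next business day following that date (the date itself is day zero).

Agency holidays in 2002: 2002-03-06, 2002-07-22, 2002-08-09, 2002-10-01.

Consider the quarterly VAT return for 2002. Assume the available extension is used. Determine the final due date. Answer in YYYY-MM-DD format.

Start from the fixed due date, 2002-08-06.
No adjustment is made for weekends or holidays, so 2002-08-06 stands.
Applying the 5-business-day extension: 5 business days after 2002-08-06 is 2002-08-14.
No adjustment is made for weekends or holidays, so 2002-08-14 stands.
So the filing is due 2002-08-14.

2002-08-14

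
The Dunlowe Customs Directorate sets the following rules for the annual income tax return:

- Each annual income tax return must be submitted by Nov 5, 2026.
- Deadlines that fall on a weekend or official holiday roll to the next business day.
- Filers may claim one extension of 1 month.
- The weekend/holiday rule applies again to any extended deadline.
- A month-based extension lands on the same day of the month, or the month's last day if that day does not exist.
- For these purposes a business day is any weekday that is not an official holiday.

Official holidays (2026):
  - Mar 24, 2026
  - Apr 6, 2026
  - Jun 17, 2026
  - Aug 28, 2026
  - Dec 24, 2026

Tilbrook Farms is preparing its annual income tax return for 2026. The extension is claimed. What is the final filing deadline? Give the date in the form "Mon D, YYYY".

Dec 7, 2026

Start from the fixed due date, Nov 5, 2026.
Since Nov 5, 2026 is a Thursday and not a holiday, the date is unchanged.
Applying the 1 month extension: 1 month after Nov 5, 2026 is Dec 5, 2026.
Dec 5, 2026 falls on a Saturday. Rolling to the next business day gives Dec 7, 2026, a Monday.
The final due date is Dec 7, 2026.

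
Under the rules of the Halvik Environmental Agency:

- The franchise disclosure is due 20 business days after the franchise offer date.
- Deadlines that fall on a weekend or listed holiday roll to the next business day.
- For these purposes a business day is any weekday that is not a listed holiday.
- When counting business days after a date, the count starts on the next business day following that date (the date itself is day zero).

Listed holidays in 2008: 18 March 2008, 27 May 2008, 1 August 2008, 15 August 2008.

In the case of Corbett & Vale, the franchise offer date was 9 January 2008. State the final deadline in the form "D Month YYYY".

6 February 2008

20 business days after 9 January 2008, excluding weekends and holidays, is 6 February 2008.
6 February 2008 (Wednesday) is already a business day.
So the filing is due 6 February 2008.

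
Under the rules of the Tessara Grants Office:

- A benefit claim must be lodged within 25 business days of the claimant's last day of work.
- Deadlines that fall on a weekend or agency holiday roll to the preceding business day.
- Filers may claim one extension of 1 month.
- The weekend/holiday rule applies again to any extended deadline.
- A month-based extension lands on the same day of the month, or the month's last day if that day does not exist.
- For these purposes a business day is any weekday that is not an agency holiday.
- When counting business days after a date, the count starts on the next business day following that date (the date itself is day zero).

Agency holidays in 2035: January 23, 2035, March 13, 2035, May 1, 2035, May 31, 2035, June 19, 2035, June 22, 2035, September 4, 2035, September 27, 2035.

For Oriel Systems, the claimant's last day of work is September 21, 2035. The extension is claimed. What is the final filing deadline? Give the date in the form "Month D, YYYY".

November 29, 2035

Counting 25 business days after September 21, 2035 (skipping weekends and listed holidays) reaches October 29, 2035.
October 29, 2035 falls on a Monday, which is a business day, so no adjustment is needed.
Add 1 month to October 29, 2035: November 29, 2035.
November 29, 2035 is a Thursday and not a listed holiday, so it stands.
Deadline: November 29, 2035.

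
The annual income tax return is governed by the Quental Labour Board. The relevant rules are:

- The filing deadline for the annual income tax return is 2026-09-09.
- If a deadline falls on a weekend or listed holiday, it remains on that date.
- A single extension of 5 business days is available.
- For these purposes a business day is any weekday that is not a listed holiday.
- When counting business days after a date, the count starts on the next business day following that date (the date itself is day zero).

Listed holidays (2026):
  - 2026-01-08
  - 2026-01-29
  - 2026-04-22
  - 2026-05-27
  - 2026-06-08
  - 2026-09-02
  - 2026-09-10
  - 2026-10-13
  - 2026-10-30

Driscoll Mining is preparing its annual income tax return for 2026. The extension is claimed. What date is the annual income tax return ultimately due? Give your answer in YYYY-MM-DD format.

2026-09-17

The statutory due date is 2026-09-09.
2026-09-09 is a Wednesday; no weekend or holiday adjustment applies.
The 5-business-day extension runs from 2026-09-09 to 2026-09-17.
2026-09-17 falls on a Thursday. The rules make no weekend/holiday allowance, so it remains 2026-09-17.
The final due date is 2026-09-17.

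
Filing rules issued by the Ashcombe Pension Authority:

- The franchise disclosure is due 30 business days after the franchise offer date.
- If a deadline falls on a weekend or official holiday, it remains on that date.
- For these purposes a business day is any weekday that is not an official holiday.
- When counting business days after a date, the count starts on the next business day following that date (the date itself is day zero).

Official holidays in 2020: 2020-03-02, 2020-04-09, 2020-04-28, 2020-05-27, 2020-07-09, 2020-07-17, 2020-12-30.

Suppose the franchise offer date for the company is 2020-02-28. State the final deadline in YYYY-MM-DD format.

2020-04-14

Starting the day after 2020-02-28 and counting 30 business days lands on 2020-04-14.
2020-04-14 is a Tuesday; no weekend or holiday adjustment applies.
The final due date is 2020-04-14.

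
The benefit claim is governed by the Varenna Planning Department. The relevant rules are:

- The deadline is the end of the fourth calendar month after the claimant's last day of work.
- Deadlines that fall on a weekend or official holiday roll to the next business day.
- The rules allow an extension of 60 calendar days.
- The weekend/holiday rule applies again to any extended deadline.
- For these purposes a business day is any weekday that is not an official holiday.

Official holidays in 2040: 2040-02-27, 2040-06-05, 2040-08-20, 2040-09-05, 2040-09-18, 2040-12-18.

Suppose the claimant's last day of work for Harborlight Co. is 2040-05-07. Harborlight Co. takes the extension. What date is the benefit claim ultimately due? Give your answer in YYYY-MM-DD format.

4 months after 2040-05-07 falls in September 2040; the last day of that month is 2040-09-30.
2040-09-30 is a Sunday, so it moves to the next business day, 2040-10-01 (Monday).
With the 60-day extension, 2040-10-01 becomes 2040-11-30.
2040-11-30 (Friday) is already a business day.
Deadline: 2040-11-30.

2040-11-30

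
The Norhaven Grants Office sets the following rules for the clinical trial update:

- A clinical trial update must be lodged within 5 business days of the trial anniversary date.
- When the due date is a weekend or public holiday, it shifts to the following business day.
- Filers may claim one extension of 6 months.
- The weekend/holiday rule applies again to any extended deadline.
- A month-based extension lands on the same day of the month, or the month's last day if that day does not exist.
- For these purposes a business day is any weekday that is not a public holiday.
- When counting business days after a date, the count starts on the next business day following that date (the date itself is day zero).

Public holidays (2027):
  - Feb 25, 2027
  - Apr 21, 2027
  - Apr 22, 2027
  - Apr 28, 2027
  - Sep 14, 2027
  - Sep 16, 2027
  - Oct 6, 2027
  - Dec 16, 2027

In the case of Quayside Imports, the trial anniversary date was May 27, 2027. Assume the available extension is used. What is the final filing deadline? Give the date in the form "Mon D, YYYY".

Dec 3, 2027

5 business days after May 27, 2027, excluding weekends and holidays, is Jun 3, 2027.
Jun 3, 2027 falls on a Thursday, which is a business day, so no adjustment is needed.
Add 6 months to Jun 3, 2027: Dec 3, 2027.
Since Dec 3, 2027 is a Friday and not a holiday, the date is unchanged.
Deadline: Dec 3, 2027.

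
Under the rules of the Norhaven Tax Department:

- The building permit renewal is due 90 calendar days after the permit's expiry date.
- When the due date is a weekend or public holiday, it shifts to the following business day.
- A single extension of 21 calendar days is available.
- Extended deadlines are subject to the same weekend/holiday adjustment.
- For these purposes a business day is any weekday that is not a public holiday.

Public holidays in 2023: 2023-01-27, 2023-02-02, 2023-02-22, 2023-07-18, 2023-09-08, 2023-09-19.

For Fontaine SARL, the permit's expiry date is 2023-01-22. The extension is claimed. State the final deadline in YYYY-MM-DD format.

From 2023-01-22, 90 calendar days later is 2023-04-22.
Because 2023-04-22 is a Saturday, the deadline becomes 2023-04-24 (Monday).
The 21-calendar-day extension moves the deadline from 2023-04-24 to 2023-05-15.
2023-05-15 (Monday) is already a business day.
Final deadline: 2023-05-15.

2023-05-15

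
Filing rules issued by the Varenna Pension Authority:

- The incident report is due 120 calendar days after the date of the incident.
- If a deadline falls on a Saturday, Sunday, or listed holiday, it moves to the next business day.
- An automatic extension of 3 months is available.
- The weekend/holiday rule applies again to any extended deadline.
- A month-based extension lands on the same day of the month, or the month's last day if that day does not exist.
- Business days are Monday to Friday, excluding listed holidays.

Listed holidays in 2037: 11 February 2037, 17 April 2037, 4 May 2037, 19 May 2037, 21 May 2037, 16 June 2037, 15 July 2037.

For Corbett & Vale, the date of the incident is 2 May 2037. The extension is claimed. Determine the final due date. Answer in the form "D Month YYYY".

Adding 120 calendar days to 2 May 2037 gives 30 August 2037.
30 August 2037 falls on a Sunday. Rolling to the next business day gives 31 August 2037, a Monday.
The 3 months extension carries 31 August 2037 to 30 November 2037 (day 31 does not exist in November, so the month's last day is used).
30 November 2037 is a Monday and not a listed holiday, so it stands.
Deadline: 30 November 2037.

30 November 2037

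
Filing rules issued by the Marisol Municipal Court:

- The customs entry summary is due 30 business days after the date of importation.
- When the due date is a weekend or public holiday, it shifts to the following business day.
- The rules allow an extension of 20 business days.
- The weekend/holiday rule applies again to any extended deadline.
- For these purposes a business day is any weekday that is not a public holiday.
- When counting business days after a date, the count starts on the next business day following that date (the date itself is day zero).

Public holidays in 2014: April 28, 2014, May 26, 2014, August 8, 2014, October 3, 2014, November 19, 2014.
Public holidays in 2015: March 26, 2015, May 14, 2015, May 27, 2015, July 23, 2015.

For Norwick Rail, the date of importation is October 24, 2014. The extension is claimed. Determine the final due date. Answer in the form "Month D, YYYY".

Counting 30 business days after October 24, 2014 (skipping weekends and listed holidays) reaches December 8, 2014.
Since December 8, 2014 is a Monday and not a holiday, the date is unchanged.
Counting 20 further business days from December 8, 2014 reaches January 5, 2015.
January 5, 2015 falls on a Monday, which is a business day, so no adjustment is needed.
Deadline: January 5, 2015.

January 5, 2015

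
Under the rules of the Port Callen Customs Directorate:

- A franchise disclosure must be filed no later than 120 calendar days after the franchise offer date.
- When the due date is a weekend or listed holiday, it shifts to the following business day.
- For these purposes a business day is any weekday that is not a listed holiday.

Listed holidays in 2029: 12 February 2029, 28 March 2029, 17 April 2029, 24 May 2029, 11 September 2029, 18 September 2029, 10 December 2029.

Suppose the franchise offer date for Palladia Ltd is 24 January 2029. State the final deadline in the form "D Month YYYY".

Trigger date 24 January 2029 + 120 calendar days = 24 May 2029.
24 May 2029 is a listed holiday, so it moves to the next business day, 25 May 2029 (Friday).
Deadline: 25 May 2029.

25 May 2029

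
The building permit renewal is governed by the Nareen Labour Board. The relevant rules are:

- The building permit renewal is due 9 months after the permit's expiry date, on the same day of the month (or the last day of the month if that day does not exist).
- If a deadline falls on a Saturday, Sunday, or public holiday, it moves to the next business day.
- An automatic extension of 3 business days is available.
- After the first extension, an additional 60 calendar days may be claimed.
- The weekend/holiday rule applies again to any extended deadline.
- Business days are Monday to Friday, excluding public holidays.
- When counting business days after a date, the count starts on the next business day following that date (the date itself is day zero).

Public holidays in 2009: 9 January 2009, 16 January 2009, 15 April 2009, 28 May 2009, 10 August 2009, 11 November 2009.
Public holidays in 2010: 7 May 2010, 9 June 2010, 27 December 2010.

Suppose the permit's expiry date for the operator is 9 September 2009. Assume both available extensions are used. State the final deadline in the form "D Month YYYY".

16 August 2010

9 months after 9 September 2009, on the same day of the month, is 9 June 2010.
9 June 2010 is a listed holiday, so it moves to the next business day, 10 June 2010 (Thursday).
Applying the 3-business-day extension: 3 business days after 10 June 2010 is 15 June 2010.
Since 15 June 2010 is a Tuesday and not a holiday, the date is unchanged.
With the 60-day extension, 15 June 2010 becomes 14 August 2010.
14 August 2010 falls on a Saturday. Rolling to the next business day gives 16 August 2010, a Monday.
So the filing is due 16 August 2010.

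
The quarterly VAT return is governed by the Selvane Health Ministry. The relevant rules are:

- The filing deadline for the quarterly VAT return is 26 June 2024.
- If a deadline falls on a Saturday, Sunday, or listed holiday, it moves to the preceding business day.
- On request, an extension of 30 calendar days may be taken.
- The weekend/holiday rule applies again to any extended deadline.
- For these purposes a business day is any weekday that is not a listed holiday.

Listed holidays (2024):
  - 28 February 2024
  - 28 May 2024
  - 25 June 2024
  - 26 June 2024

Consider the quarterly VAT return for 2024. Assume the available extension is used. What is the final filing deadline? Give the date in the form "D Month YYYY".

The statutory due date is 26 June 2024.
26 June 2024 is a listed holiday, so it moves to the preceding business day, 24 June 2024 (Monday).
Add the 30 calendar-day extension to 24 June 2024: 24 July 2024.
Since 24 July 2024 is a Wednesday and not a holiday, the date is unchanged.
Deadline: 24 July 2024.

24 July 2024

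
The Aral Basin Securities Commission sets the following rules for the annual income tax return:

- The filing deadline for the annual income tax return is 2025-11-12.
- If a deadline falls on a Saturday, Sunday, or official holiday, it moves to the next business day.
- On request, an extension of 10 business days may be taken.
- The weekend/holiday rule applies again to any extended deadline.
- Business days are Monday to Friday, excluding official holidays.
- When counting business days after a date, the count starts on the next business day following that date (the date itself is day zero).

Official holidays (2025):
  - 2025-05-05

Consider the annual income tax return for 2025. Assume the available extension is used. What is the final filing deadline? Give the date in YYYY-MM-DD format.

The stated deadline is 2025-11-12.
Since 2025-11-12 is a Wednesday and not a holiday, the date is unchanged.
Counting 10 further business days from 2025-11-12 reaches 2025-11-26.
2025-11-26 is a Wednesday and not a listed holiday, so it stands.
So the filing is due 2025-11-26.

2025-11-26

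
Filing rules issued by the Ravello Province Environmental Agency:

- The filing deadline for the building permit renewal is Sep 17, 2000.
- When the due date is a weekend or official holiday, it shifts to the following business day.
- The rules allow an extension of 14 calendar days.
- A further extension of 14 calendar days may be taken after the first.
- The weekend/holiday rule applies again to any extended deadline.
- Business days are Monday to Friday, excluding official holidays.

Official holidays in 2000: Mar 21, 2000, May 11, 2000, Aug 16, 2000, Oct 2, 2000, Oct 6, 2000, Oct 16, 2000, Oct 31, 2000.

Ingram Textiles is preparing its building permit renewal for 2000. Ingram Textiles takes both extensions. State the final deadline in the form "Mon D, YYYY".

Oct 17, 2000

The statutory due date is Sep 17, 2000.
Because Sep 17, 2000 is a Sunday, the deadline becomes Sep 18, 2000 (Monday).
Add the 14 calendar-day extension to Sep 18, 2000: Oct 2, 2000.
Oct 2, 2000 falls on a listed holiday. Rolling to the next business day gives Oct 3, 2000, a Tuesday.
The 14-calendar-day extension moves the deadline from Oct 3, 2000 to Oct 17, 2000.
Since Oct 17, 2000 is a Tuesday and not a holiday, the date is unchanged.
The final due date is Oct 17, 2000.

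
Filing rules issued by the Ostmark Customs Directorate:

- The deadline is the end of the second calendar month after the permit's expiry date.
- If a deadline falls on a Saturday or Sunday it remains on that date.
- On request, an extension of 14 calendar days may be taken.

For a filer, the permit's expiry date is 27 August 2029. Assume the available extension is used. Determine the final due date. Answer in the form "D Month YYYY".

14 November 2029

2 months after 27 August 2029 falls in October 2029; the last day of that month is 31 October 2029.
31 October 2029 falls on a Wednesday. The rules make no weekend/holiday allowance, so it remains 31 October 2029.
Add the 14 calendar-day extension to 31 October 2029: 14 November 2029.
No adjustment is made for weekends or holidays, so 14 November 2029 stands.
The final due date is 14 November 2029.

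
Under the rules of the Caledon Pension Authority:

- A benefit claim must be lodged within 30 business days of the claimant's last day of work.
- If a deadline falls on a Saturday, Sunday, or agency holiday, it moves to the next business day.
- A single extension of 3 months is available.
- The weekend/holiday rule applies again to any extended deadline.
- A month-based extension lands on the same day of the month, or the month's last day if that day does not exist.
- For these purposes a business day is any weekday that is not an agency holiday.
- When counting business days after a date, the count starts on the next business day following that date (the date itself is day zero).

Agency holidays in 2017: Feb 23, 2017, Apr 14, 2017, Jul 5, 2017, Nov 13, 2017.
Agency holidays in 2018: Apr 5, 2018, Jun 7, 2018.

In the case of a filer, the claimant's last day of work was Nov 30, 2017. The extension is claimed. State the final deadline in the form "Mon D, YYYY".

Counting 30 business days after Nov 30, 2017 (skipping weekends and listed holidays) reaches Jan 11, 2018.
Jan 11, 2018 (Thursday) is already a business day.
Add 3 months to Jan 11, 2018: Apr 11, 2018.
Apr 11, 2018 is a Wednesday and not a listed holiday, so it stands.
Final deadline: Apr 11, 2018.

Apr 11, 2018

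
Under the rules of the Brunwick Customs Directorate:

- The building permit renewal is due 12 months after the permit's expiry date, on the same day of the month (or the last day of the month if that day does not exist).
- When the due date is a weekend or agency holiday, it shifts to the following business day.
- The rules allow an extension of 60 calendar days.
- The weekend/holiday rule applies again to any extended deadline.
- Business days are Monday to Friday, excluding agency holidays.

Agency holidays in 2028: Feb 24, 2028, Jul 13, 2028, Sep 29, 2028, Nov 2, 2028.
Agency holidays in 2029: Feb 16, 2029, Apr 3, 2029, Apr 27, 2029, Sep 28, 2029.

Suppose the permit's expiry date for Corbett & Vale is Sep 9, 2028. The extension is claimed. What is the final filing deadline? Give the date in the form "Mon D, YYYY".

12 months after Sep 9, 2028, on the same day of the month, is Sep 9, 2029.
Because Sep 9, 2029 is a Sunday, the deadline becomes Sep 10, 2029 (Monday).
Add the 60 calendar-day extension to Sep 10, 2029: Nov 9, 2029.
Nov 9, 2029 is a Friday and not a listed holiday, so it stands.
The final due date is Nov 9, 2029.

Nov 9, 2029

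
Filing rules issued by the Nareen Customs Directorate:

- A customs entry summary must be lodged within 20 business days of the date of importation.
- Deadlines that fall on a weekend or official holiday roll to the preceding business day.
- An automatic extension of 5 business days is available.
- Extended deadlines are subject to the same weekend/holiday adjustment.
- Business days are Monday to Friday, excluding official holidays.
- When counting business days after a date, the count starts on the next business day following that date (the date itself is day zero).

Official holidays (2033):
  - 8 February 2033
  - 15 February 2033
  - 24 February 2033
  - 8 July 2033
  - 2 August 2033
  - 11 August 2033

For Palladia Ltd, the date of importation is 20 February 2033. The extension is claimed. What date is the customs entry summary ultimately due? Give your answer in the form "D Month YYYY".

20 business days after 20 February 2033, excluding weekends and holidays, is 21 March 2033.
21 March 2033 is a Monday and not a listed holiday, so it stands.
Applying the 5-business-day extension: 5 business days after 21 March 2033 is 28 March 2033.
28 March 2033 is a Monday and not a listed holiday, so it stands.
Final deadline: 28 March 2033.

28 March 2033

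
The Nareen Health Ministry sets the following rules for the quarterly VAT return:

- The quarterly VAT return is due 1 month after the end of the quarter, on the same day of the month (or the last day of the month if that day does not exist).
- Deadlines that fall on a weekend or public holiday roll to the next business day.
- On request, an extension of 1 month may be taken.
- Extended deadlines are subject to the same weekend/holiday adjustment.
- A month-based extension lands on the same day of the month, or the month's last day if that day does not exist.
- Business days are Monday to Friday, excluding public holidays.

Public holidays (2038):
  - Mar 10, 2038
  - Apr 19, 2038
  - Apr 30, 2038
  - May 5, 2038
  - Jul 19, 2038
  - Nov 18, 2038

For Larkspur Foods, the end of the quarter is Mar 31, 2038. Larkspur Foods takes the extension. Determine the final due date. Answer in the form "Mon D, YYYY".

Jun 3, 2038

Moving 1 month forward from Mar 31, 2038 on the corresponding day gives Apr 30, 2038 (day 31 does not exist in April, so the month's last day is used).
Because Apr 30, 2038 is a listed holiday, the deadline becomes May 3, 2038 (Monday).
Add 1 month to May 3, 2038: Jun 3, 2038.
Since Jun 3, 2038 is a Thursday and not a holiday, the date is unchanged.
Deadline: Jun 3, 2038.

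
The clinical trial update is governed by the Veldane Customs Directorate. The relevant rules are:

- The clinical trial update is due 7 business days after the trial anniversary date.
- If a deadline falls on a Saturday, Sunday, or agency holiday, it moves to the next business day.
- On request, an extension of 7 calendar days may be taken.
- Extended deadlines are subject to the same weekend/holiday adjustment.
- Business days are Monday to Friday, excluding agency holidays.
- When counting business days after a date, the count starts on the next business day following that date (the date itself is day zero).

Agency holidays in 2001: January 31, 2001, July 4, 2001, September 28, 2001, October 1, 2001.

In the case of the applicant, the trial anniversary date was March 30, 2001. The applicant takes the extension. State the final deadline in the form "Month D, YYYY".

Starting the day after March 30, 2001 and counting 7 business days lands on April 10, 2001.
April 10, 2001 is a Tuesday and not a listed holiday, so it stands.
The 7-calendar-day extension moves the deadline from April 10, 2001 to April 17, 2001.
April 17, 2001 is a Tuesday and not a listed holiday, so it stands.
Deadline: April 17, 2001.

April 17, 2001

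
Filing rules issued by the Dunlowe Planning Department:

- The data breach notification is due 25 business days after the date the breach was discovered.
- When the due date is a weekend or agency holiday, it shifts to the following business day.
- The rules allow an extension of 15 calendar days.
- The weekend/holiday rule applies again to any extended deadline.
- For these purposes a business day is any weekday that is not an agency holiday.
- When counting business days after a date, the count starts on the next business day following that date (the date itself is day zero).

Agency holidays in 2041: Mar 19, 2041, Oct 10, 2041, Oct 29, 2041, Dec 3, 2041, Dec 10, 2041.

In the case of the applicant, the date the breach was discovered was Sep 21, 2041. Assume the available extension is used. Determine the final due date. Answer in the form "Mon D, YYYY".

Nov 12, 2041

Starting the day after Sep 21, 2041 and counting 25 business days lands on Oct 28, 2041.
Oct 28, 2041 is a Monday and not a listed holiday, so it stands.
Add the 15 calendar-day extension to Oct 28, 2041: Nov 12, 2041.
Since Nov 12, 2041 is a Tuesday and not a holiday, the date is unchanged.
So the filing is due Nov 12, 2041.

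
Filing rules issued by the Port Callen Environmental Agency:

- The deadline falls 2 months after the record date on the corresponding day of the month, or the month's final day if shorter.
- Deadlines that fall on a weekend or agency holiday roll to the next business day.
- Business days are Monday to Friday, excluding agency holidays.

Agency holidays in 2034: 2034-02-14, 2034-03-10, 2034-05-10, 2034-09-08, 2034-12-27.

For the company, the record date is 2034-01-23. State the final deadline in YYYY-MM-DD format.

2034-03-23

Moving 2 months forward from 2034-01-23 on the corresponding day gives 2034-03-23.
2034-03-23 (Thursday) is already a business day.
Final deadline: 2034-03-23.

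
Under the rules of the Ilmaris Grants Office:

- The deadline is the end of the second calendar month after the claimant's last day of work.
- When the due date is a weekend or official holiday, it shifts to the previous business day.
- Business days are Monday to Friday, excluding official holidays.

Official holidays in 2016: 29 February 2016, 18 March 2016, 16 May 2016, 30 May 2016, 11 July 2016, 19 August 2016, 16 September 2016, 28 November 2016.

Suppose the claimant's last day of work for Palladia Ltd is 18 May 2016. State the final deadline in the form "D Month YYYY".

The second month after 18 May 2016 is July 2016, whose last day is 31 July 2016.
31 July 2016 falls on a Sunday. Rolling to the preceding business day gives 29 July 2016, a Friday.
Final deadline: 29 July 2016.

29 July 2016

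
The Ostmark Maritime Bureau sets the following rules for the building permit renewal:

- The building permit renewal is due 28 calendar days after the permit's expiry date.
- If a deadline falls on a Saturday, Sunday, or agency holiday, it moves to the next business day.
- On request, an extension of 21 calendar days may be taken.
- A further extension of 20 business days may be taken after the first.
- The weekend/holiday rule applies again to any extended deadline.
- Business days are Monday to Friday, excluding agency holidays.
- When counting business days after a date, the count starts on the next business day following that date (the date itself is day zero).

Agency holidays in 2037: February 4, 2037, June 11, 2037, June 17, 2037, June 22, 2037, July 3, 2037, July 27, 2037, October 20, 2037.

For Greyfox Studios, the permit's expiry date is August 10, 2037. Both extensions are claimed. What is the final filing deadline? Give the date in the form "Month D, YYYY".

October 27, 2037

From August 10, 2037, 28 calendar days later is September 7, 2037.
September 7, 2037 is a Monday and not a listed holiday, so it stands.
Add the 21 calendar-day extension to September 7, 2037: September 28, 2037.
September 28, 2037 is a Monday and not a listed holiday, so it stands.
Counting 20 further business days from September 28, 2037 reaches October 27, 2037.
October 27, 2037 falls on a Tuesday, which is a business day, so no adjustment is needed.
Final deadline: October 27, 2037.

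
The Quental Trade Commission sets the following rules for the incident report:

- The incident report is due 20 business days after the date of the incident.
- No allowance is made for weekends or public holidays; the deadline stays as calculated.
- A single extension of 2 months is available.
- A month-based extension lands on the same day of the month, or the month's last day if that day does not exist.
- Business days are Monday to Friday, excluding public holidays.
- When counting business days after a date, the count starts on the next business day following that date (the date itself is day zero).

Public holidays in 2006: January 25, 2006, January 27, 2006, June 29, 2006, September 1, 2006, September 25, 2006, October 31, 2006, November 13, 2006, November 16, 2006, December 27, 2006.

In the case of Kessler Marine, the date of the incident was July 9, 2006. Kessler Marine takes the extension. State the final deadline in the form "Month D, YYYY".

20 business days after July 9, 2006, excluding weekends and holidays, is August 4, 2006.
August 4, 2006 falls on a Friday. The rules make no weekend/holiday allowance, so it remains August 4, 2006.
Add 2 months to August 4, 2006: October 4, 2006.
October 4, 2006 falls on a Wednesday. The rules make no weekend/holiday allowance, so it remains October 4, 2006.
So the filing is due October 4, 2006.

October 4, 2006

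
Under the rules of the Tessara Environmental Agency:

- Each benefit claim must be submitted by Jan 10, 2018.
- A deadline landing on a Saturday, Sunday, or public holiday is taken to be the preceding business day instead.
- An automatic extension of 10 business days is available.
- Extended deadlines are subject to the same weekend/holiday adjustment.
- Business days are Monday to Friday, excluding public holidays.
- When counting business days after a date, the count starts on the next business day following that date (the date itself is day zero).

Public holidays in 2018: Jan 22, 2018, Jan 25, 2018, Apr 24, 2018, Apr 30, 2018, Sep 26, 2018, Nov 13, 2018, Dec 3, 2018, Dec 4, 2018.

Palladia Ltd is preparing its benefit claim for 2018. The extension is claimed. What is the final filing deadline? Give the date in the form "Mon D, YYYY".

The stated deadline is Jan 10, 2018.
Jan 10, 2018 falls on a Wednesday, which is a business day, so no adjustment is needed.
Counting 10 further business days from Jan 10, 2018 reaches Jan 26, 2018.
Jan 26, 2018 is a Friday and not a listed holiday, so it stands.
Deadline: Jan 26, 2018.

Jan 26, 2018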